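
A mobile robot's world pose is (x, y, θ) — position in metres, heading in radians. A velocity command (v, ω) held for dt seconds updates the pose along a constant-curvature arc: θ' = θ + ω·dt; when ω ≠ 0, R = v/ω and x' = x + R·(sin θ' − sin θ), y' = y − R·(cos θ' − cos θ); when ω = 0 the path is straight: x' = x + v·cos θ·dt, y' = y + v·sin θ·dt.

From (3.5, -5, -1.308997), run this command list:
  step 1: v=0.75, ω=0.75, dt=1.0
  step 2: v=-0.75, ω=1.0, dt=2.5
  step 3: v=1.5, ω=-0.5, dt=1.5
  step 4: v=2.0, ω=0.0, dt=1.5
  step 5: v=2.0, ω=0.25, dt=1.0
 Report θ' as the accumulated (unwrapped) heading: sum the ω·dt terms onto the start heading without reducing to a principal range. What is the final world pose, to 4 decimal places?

step 1: θ'=-0.5590 (R=1.0000) → pose (3.9356, -5.5890, -0.5590)
step 2: θ'=1.9410 (R=-0.7500) → pose (2.8386, -6.4962, 1.9410)
step 3: θ'=1.1910 (R=-3.0000) → pose (2.8492, -4.2986, 1.1910)
step 4: θ'=1.1910 (straight) → pose (3.9614, -1.5123, 1.1910)
step 5: θ'=1.4410 (R=8.0000) → pose (4.4641, 0.4181, 1.4410)

(4.4641, 0.4181, 1.4410)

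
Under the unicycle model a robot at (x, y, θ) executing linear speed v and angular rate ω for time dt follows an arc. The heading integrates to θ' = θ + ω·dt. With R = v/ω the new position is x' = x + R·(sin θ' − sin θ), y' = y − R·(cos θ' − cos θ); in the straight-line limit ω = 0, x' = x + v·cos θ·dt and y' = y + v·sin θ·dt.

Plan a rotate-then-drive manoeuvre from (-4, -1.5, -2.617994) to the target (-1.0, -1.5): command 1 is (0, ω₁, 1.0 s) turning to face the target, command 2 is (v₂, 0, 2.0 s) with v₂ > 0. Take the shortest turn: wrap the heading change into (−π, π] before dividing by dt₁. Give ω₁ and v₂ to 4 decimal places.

ω₁ = 2.6180, v₂ = 1.5000

heading to target = atan2(-1.5−-1.5, -1−-4) = 0.0000
Δθ = wrap(0.0000 − -2.6180) = 2.6180; ω₁ = Δθ/dt₁ = 2.6180
distance = √((-1−-4)² + (-1.5−-1.5)²) = 3.0000; v₂ = distance/dt₂ = 1.5000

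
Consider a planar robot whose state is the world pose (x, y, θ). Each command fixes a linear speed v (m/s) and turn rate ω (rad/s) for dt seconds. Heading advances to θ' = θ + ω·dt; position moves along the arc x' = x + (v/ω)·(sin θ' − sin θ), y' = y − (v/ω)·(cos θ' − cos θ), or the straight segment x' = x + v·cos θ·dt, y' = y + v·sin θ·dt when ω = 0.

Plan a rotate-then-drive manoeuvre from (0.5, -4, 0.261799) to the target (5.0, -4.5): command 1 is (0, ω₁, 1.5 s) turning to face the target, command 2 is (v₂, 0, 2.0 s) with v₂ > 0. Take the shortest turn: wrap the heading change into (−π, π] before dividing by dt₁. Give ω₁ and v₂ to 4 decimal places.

ω₁ = -0.2483, v₂ = 2.2638

heading to target = atan2(-4.5−-4, 5−0.5) = -0.1107
Δθ = wrap(-0.1107 − 0.2618) = -0.3725; ω₁ = Δθ/dt₁ = -0.2483
distance = √((5−0.5)² + (-4.5−-4)²) = 4.5277; v₂ = distance/dt₂ = 2.2638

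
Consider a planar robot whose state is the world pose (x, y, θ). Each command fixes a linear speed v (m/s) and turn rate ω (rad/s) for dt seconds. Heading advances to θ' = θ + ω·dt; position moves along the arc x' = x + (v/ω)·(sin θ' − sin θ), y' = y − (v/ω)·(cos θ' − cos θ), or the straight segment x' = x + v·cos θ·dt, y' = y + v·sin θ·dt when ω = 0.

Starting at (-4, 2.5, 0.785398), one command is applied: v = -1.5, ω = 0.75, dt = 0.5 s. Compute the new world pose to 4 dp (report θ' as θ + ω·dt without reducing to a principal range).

(-4.4197, 1.8837, 1.1604)

θ' = 0.7854 + 0.75·0.5 = 1.1604
R = v/ω = -1.5/0.75 = -2.0000
x' = -4 + -2.0000·(sin 1.1604 − sin 0.7854) = -4.4197
y' = 2.5 − -2.0000·(cos 1.1604 − cos 0.7854) = 1.8837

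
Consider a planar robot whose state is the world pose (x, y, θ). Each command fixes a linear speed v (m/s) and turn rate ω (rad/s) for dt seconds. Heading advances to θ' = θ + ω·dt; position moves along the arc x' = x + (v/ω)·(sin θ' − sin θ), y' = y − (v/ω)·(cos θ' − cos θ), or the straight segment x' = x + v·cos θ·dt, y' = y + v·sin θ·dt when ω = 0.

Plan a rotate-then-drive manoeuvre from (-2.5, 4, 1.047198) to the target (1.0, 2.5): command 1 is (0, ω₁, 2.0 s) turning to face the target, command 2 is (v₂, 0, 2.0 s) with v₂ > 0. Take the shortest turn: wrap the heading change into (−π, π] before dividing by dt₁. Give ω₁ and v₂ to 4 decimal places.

heading to target = atan2(2.5−4, 1−-2.5) = -0.4049
Δθ = wrap(-0.4049 − 1.0472) = -1.4521; ω₁ = Δθ/dt₁ = -0.7260
distance = √((1−-2.5)² + (2.5−4)²) = 3.8079; v₂ = distance/dt₂ = 1.9039

ω₁ = -0.7260, v₂ = 1.9039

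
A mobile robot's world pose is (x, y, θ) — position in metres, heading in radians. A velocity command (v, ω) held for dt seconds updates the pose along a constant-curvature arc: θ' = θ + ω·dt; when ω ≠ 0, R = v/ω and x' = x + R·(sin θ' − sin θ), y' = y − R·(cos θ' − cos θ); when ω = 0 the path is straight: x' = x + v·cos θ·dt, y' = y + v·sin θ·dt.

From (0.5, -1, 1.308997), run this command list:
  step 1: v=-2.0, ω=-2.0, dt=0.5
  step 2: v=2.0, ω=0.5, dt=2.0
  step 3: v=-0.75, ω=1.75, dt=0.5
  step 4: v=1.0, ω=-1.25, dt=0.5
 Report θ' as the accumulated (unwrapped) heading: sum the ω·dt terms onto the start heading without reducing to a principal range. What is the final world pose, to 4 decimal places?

step 1: θ'=0.3090 (R=1.0000) → pose (-0.1618, -1.6938, 0.3090)
step 2: θ'=1.3090 (R=4.0000) → pose (2.4855, 1.0815, 1.3090)
step 3: θ'=2.1840 (R=-0.4286) → pose (2.5489, 0.7239, 2.1840)
step 4: θ'=1.5590 (R=-0.8000) → pose (2.4032, 1.1937, 1.5590)

(2.4032, 1.1937, 1.5590)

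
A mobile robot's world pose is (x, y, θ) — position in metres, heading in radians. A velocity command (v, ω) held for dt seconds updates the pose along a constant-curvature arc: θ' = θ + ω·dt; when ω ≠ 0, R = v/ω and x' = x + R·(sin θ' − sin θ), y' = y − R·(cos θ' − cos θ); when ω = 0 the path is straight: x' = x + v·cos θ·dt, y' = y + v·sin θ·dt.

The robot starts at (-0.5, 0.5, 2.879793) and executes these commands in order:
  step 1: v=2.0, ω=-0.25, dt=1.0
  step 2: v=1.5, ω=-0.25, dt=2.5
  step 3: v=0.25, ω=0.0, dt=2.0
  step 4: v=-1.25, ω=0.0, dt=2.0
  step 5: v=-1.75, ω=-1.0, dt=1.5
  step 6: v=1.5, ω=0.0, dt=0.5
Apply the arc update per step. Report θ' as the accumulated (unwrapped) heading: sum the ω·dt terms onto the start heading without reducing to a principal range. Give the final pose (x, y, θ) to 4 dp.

(-4.0967, 0.2412, 0.5048)

step 1: θ'=2.6298 (R=-8.0000) → pose (-2.3474, 1.2525, 2.6298)
step 2: θ'=2.0048 (R=-6.0000) → pose (-4.8527, 3.9607, 2.0048)
step 3: θ'=2.0048 (straight) → pose (-5.0629, 4.4143, 2.0048)
step 4: θ'=2.0048 (straight) → pose (-4.0117, 2.1461, 2.0048)
step 5: θ'=0.5048 (R=1.7500) → pose (-4.7531, -0.1215, 0.5048)
step 6: θ'=0.5048 (straight) → pose (-4.0967, 0.2412, 0.5048)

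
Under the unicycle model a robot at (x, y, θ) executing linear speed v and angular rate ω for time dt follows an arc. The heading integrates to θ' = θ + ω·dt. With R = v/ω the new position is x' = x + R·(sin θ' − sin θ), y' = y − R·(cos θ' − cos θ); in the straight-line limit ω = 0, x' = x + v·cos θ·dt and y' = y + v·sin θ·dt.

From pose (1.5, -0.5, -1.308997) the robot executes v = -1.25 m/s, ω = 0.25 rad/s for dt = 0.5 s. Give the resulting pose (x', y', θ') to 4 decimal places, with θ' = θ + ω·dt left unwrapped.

θ' = -1.3090 + 0.25·0.5 = -1.1840
R = v/ω = -1.25/0.25 = -5.0000
x' = 1.5 + -5.0000·(sin -1.1840 − sin -1.3090) = 1.3010
y' = -0.5 − -5.0000·(cos -1.1840 − cos -1.3090) = 0.0920

(1.3010, 0.0920, -1.1840)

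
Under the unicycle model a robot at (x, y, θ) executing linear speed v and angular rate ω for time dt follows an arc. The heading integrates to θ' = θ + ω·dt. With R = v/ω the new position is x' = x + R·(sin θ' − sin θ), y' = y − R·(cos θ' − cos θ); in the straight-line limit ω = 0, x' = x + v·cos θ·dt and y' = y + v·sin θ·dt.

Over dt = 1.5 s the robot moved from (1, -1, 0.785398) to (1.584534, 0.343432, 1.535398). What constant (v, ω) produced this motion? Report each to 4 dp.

Δθ = 1.535398 − 0.785398 = 0.750000
ω = Δθ/dt = 0.750000/1.5 = 0.5000
R = −Δy/(cos θ' − cos θ) = 2.0000
v = R·ω = 2.0000·0.5000 = 1.0000

v = 1.0000, ω = 0.5000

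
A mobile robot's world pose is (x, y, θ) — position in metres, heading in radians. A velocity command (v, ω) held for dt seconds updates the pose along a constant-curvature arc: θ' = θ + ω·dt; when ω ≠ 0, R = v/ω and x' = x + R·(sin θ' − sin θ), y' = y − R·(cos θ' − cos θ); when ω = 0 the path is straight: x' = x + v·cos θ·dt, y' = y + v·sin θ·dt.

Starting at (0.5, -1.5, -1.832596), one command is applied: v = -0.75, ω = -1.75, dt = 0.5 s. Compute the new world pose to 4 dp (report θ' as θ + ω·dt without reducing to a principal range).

θ' = -1.8326 + -1.75·0.5 = -2.7076
R = v/ω = -0.75/-1.75 = 0.4286
x' = 0.5 + 0.4286·(sin -2.7076 − sin -1.8326) = 0.7338
y' = -1.5 − 0.4286·(cos -2.7076 − cos -1.8326) = -1.2221

(0.7338, -1.2221, -2.7076)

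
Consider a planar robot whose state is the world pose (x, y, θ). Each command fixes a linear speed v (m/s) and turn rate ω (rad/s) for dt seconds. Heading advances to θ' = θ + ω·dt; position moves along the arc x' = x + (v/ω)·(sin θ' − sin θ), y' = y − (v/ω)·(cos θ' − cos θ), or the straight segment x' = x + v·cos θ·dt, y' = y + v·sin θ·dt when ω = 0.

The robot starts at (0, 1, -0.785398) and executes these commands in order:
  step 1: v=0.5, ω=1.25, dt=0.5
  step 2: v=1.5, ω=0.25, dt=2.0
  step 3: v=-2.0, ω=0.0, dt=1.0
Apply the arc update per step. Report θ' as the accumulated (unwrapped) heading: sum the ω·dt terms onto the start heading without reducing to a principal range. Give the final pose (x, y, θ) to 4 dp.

(1.2901, 0.4874, 0.3396)

step 1: θ'=-0.1604 (R=0.4000) → pose (0.2190, 0.8880, -0.1604)
step 2: θ'=0.3396 (R=6.0000) → pose (3.1759, 1.1536, 0.3396)
step 3: θ'=0.3396 (straight) → pose (1.2901, 0.4874, 0.3396)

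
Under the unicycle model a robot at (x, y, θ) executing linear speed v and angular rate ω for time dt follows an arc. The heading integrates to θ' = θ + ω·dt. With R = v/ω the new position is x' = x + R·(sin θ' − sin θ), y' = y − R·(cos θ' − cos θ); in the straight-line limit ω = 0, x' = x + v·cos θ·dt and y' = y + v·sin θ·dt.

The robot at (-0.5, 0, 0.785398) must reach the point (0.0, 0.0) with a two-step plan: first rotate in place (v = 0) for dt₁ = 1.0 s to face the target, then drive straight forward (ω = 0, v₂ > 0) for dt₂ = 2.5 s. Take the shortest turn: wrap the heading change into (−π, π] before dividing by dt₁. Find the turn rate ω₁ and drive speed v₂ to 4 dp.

heading to target = atan2(0−0, 0−-0.5) = 0.0000
Δθ = wrap(0.0000 − 0.7854) = -0.7854; ω₁ = Δθ/dt₁ = -0.7854
distance = √((0−-0.5)² + (0−0)²) = 0.5000; v₂ = distance/dt₂ = 0.2000

ω₁ = -0.7854, v₂ = 0.2000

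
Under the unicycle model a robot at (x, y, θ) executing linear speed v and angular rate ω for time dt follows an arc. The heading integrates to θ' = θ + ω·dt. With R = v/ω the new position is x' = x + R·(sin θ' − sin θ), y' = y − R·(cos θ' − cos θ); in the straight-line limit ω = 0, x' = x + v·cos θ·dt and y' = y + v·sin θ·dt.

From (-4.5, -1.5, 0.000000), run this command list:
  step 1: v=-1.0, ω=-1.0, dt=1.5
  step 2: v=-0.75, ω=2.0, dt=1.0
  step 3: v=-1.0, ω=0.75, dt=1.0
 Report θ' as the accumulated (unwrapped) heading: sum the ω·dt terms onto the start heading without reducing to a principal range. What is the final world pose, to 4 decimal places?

(-6.6774, -1.0179, 1.2500)

step 1: θ'=-1.5000 (R=1.0000) → pose (-5.4975, -0.5707, -1.5000)
step 2: θ'=0.5000 (R=-0.3750) → pose (-6.0513, -0.2682, 0.5000)
step 3: θ'=1.2500 (R=-1.3333) → pose (-6.6774, -1.0179, 1.2500)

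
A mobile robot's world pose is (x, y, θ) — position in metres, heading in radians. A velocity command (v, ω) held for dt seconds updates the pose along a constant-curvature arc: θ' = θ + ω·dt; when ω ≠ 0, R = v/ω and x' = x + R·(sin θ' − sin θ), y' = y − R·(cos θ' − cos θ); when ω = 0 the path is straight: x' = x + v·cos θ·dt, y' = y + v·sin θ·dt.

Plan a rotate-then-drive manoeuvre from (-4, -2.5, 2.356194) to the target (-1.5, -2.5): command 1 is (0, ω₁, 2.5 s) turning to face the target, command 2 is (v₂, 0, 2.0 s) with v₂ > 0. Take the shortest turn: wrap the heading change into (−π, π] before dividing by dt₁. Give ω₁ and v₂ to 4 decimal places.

ω₁ = -0.9425, v₂ = 1.2500

heading to target = atan2(-2.5−-2.5, -1.5−-4) = 0.0000
Δθ = wrap(0.0000 − 2.3562) = -2.3562; ω₁ = Δθ/dt₁ = -0.9425
distance = √((-1.5−-4)² + (-2.5−-2.5)²) = 2.5000; v₂ = distance/dt₂ = 1.2500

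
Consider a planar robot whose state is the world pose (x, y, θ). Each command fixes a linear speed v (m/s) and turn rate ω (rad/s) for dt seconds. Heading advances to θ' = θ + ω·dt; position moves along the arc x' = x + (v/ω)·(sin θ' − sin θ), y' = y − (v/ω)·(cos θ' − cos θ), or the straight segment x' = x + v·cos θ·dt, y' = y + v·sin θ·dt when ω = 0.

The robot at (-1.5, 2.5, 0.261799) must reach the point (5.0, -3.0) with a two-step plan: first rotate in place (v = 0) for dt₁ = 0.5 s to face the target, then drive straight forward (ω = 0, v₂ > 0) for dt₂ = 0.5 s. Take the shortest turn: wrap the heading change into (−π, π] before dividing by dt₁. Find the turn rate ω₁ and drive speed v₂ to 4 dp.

ω₁ = -1.9281, v₂ = 17.0294

heading to target = atan2(-3−2.5, 5−-1.5) = -0.7023
Δθ = wrap(-0.7023 − 0.2618) = -0.9641; ω₁ = Δθ/dt₁ = -1.9281
distance = √((5−-1.5)² + (-3−2.5)²) = 8.5147; v₂ = distance/dt₂ = 17.0294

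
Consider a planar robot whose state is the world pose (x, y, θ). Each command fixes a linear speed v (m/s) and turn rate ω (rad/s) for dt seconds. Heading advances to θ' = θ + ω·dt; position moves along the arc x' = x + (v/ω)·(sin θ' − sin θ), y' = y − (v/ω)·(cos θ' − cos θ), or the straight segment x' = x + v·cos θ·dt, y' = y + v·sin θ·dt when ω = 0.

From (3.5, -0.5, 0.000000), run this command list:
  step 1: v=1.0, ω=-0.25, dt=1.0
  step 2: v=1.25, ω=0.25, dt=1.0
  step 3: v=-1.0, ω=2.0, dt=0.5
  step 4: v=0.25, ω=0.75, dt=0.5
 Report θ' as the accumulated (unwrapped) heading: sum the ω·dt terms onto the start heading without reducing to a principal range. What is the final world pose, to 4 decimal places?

(5.3524, -0.8944, 1.3750)

step 1: θ'=-0.2500 (R=-4.0000) → pose (4.4896, -0.6244, -0.2500)
step 2: θ'=0.0000 (R=5.0000) → pose (5.7266, -0.7798, 0.0000)
step 3: θ'=1.0000 (R=-0.5000) → pose (5.3059, -1.0096, 1.0000)
step 4: θ'=1.3750 (R=0.3333) → pose (5.3524, -0.8944, 1.3750)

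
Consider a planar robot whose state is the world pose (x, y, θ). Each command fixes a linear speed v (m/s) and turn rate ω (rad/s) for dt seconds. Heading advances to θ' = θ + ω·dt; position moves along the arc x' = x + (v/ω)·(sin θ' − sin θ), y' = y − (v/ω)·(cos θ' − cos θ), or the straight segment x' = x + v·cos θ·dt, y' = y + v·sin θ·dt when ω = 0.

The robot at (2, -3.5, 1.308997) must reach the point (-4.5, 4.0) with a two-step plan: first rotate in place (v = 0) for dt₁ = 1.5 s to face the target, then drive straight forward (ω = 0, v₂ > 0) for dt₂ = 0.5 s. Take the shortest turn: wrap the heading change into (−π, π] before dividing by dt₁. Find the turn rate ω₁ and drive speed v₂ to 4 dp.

ω₁ = 0.6506, v₂ = 19.8494

heading to target = atan2(4−-3.5, -4.5−2) = 2.2849
Δθ = wrap(2.2849 − 1.3090) = 0.9759; ω₁ = Δθ/dt₁ = 0.6506
distance = √((-4.5−2)² + (4−-3.5)²) = 9.9247; v₂ = distance/dt₂ = 19.8494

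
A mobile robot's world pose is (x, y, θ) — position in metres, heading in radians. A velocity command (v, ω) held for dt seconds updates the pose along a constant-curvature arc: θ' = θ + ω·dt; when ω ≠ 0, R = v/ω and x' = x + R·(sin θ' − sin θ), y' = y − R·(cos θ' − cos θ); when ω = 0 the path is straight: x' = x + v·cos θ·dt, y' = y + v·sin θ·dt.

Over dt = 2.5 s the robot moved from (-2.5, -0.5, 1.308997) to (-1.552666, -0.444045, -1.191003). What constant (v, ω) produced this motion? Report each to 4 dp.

Δθ = -1.191003 − 1.308997 = -2.500000
ω = Δθ/dt = -2.500000/2.5 = -1.0000
R = Δx/(sin θ' − sin θ) = -0.5000
v = R·ω = -0.5000·-1.0000 = 0.5000

v = 0.5000, ω = -1.0000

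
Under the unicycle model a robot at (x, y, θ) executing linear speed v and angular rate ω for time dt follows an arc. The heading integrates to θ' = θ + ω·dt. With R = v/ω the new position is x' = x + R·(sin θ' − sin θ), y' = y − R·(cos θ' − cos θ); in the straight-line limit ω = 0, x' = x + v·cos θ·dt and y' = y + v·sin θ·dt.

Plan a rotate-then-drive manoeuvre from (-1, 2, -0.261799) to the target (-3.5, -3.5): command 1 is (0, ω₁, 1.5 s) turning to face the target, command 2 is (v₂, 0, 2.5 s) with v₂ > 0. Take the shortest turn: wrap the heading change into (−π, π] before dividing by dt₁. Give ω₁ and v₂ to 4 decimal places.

heading to target = atan2(-3.5−2, -3.5−-1) = -1.9974
Δθ = wrap(-1.9974 − -0.2618) = -1.7356; ω₁ = Δθ/dt₁ = -1.1571
distance = √((-3.5−-1)² + (-3.5−2)²) = 6.0415; v₂ = distance/dt₂ = 2.4166

ω₁ = -1.1571, v₂ = 2.4166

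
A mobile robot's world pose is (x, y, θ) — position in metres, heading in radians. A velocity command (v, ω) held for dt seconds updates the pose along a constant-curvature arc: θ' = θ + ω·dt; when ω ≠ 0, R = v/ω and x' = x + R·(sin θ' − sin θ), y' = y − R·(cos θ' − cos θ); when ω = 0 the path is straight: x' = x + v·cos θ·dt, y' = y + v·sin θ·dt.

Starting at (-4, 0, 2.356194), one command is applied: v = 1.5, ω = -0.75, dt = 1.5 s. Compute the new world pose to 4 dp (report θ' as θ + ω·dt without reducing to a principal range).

θ' = 2.3562 + -0.75·1.5 = 1.2312
R = v/ω = 1.5/-0.75 = -2.0000
x' = -4 + -2.0000·(sin 1.2312 − sin 2.3562) = -4.4716
y' = 0 − -2.0000·(cos 1.2312 − cos 2.3562) = 2.0804

(-4.4716, 2.0804, 1.2312)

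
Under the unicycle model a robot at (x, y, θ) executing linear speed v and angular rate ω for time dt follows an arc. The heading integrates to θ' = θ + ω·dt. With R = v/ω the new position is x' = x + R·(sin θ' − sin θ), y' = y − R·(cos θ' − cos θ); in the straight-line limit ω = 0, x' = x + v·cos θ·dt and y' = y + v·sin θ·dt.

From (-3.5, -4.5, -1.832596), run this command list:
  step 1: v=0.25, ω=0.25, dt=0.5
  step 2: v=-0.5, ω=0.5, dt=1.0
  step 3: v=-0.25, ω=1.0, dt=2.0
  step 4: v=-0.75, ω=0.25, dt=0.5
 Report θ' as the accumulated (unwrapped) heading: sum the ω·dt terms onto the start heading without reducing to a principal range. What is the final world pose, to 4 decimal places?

(-4.2383, -4.3268, 0.9174)

step 1: θ'=-1.7076 (R=1.0000) → pose (-3.5247, -4.6224, -1.7076)
step 2: θ'=-1.2076 (R=-1.0000) → pose (-3.5806, -4.1308, -1.2076)
step 3: θ'=0.7924 (R=-0.2500) → pose (-3.9923, -4.0441, 0.7924)
step 4: θ'=0.9174 (R=-3.0000) → pose (-4.2383, -4.3268, 0.9174)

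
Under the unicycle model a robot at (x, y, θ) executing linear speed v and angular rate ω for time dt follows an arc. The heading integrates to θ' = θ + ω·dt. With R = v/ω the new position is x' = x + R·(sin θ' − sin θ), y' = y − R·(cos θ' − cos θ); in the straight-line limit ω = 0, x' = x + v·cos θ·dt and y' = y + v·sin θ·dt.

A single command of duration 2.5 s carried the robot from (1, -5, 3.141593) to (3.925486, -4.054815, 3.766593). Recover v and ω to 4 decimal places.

v = -1.2500, ω = 0.2500

Δθ = 3.766593 − 3.141593 = 0.625000
ω = Δθ/dt = 0.625000/2.5 = 0.2500
R = Δx/(sin θ' − sin θ) = -5.0000
v = R·ω = -5.0000·0.2500 = -1.2500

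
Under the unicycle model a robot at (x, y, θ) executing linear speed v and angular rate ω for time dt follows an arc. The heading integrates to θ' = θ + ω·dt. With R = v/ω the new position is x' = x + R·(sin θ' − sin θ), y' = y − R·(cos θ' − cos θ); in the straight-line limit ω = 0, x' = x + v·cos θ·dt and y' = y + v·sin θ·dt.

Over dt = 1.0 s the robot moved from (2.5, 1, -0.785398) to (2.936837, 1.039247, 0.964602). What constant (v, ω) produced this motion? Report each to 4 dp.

Δθ = 0.964602 − -0.785398 = 1.750000
ω = Δθ/dt = 1.750000/1.0 = 1.7500
R = Δx/(sin θ' − sin θ) = 0.2857
v = R·ω = 0.2857·1.7500 = 0.5000

v = 0.5000, ω = 1.7500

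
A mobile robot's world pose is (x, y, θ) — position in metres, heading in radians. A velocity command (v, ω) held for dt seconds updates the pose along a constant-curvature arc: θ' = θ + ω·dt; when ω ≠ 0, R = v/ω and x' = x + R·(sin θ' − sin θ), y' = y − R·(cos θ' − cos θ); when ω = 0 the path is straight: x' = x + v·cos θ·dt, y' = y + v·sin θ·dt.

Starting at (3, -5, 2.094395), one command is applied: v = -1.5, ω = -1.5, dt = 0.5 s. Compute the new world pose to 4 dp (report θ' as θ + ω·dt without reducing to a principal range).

(3.1085, -5.7245, 1.3444)

θ' = 2.0944 + -1.5·0.5 = 1.3444
R = v/ω = -1.5/-1.5 = 1.0000
x' = 3 + 1.0000·(sin 1.3444 − sin 2.0944) = 3.1085
y' = -5 − 1.0000·(cos 1.3444 − cos 2.0944) = -5.7245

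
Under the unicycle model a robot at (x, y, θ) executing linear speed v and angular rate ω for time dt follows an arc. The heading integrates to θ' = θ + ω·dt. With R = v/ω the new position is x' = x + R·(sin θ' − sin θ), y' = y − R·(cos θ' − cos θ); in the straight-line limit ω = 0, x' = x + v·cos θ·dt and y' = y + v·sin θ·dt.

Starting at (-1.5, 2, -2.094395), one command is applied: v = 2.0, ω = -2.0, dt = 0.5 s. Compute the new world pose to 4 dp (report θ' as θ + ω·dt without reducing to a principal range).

θ' = -2.0944 + -2.0·0.5 = -3.0944
R = v/ω = 2.0/-2.0 = -1.0000
x' = -1.5 + -1.0000·(sin -3.0944 − sin -2.0944) = -2.3188
y' = 2 − -1.0000·(cos -3.0944 − cos -2.0944) = 1.5011

(-2.3188, 1.5011, -3.0944)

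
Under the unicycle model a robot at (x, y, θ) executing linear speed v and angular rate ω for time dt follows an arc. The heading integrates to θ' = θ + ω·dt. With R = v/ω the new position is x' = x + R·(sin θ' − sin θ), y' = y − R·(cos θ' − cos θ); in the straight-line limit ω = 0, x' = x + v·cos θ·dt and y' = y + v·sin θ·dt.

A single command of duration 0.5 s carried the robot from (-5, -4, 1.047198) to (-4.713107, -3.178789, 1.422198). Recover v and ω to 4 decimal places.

Δθ = 1.422198 − 1.047198 = 0.375000
ω = Δθ/dt = 0.375000/0.5 = 0.7500
R = −Δy/(cos θ' − cos θ) = 2.3333
v = R·ω = 2.3333·0.7500 = 1.7500

v = 1.7500, ω = 0.7500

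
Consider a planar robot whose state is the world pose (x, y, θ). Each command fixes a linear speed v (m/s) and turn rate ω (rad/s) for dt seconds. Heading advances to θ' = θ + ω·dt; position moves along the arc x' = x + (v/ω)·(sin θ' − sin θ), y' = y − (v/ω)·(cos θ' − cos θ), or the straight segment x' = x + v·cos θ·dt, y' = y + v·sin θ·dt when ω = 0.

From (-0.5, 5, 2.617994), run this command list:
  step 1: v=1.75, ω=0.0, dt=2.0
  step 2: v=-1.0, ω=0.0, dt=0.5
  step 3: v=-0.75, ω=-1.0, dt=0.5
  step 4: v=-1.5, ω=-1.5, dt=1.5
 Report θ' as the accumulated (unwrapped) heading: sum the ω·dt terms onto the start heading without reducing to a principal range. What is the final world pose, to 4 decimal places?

step 1: θ'=2.6180 (straight) → pose (-3.5311, 6.7500, 2.6180)
step 2: θ'=2.6180 (straight) → pose (-3.0981, 6.5000, 2.6180)
step 3: θ'=2.1180 (R=0.7500) → pose (-2.8326, 6.2407, 2.1180)
step 4: θ'=-0.1320 (R=1.0000) → pose (-3.8182, 4.7291, -0.1320)

(-3.8182, 4.7291, -0.1320)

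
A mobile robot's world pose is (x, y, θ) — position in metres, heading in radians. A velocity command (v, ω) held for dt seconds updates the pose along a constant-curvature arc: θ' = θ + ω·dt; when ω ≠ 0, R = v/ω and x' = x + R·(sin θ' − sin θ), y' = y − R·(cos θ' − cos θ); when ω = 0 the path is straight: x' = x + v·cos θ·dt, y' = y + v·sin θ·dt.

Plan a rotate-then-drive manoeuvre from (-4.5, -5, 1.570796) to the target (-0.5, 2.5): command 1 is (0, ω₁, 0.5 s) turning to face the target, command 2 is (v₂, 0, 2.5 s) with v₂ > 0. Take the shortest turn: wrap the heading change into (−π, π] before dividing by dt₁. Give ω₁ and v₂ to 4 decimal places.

heading to target = atan2(2.5−-5, -0.5−-4.5) = 1.0808
Δθ = wrap(1.0808 − 1.5708) = -0.4900; ω₁ = Δθ/dt₁ = -0.9799
distance = √((-0.5−-4.5)² + (2.5−-5)²) = 8.5000; v₂ = distance/dt₂ = 3.4000

ω₁ = -0.9799, v₂ = 3.4000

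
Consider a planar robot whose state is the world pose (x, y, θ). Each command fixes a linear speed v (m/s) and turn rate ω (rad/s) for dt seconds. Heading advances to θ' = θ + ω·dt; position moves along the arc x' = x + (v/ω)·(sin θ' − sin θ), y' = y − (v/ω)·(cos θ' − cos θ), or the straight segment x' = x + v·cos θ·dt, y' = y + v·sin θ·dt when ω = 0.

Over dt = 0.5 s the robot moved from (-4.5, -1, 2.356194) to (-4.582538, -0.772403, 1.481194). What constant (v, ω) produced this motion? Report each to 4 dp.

v = 0.5000, ω = -1.7500

Δθ = 1.481194 − 2.356194 = -0.875000
ω = Δθ/dt = -0.875000/0.5 = -1.7500
R = −Δy/(cos θ' − cos θ) = -0.2857
v = R·ω = -0.2857·-1.7500 = 0.5000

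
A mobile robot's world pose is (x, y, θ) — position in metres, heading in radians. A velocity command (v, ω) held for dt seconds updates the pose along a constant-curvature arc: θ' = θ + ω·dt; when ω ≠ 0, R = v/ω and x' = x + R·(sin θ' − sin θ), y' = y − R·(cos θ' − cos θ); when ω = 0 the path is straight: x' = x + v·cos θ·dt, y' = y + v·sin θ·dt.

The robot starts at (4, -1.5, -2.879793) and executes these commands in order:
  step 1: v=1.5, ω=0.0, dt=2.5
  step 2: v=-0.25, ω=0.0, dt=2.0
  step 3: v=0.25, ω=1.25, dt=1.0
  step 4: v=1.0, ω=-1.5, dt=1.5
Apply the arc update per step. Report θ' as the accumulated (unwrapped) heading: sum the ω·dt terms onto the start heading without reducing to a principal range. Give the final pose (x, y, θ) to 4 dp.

(-0.4013, -2.9764, -3.8798)

step 1: θ'=-2.8798 (straight) → pose (0.3778, -2.4706, -2.8798)
step 2: θ'=-2.8798 (straight) → pose (0.8607, -2.3412, -2.8798)
step 3: θ'=-1.6298 (R=0.2000) → pose (0.7129, -2.5226, -1.6298)
step 4: θ'=-3.8798 (R=-0.6667) → pose (-0.4013, -2.9764, -3.8798)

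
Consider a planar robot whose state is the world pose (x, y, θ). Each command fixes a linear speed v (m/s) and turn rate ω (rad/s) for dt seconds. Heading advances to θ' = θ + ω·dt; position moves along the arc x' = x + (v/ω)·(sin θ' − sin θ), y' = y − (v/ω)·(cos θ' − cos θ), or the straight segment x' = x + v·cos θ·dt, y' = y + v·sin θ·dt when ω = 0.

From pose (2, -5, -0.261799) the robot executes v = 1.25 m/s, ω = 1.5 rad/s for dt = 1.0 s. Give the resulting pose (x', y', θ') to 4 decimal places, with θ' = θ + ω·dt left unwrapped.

θ' = -0.2618 + 1.5·1.0 = 1.2382
R = v/ω = 1.25/1.5 = 0.8333
x' = 2 + 0.8333·(sin 1.2382 − sin -0.2618) = 3.0033
y' = -5 − 0.8333·(cos 1.2382 − cos -0.2618) = -4.4671

(3.0033, -4.4671, 1.2382)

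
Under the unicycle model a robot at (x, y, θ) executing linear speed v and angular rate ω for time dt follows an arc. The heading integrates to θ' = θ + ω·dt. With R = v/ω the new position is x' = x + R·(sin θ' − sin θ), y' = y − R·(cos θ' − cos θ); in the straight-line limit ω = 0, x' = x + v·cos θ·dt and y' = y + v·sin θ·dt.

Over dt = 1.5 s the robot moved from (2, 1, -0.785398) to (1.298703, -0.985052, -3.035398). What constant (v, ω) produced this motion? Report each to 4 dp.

v = 1.7500, ω = -1.5000

Δθ = -3.035398 − -0.785398 = -2.250000
ω = Δθ/dt = -2.250000/1.5 = -1.5000
R = −Δy/(cos θ' − cos θ) = -1.1667
v = R·ω = -1.1667·-1.5000 = 1.7500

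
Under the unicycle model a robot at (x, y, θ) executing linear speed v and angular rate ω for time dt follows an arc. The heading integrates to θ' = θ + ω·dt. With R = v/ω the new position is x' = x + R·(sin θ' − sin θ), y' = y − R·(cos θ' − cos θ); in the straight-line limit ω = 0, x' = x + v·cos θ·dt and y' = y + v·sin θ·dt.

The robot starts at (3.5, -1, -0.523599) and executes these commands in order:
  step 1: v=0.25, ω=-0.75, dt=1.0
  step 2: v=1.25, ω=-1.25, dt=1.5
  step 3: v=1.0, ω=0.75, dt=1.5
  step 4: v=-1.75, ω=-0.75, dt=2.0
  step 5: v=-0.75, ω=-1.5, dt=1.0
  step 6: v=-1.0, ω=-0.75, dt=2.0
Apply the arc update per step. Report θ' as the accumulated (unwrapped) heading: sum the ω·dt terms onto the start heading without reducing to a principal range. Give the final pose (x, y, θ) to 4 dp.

step 1: θ'=-1.2736 (R=-0.3333) → pose (3.6521, -1.1911, -1.2736)
step 2: θ'=-3.1486 (R=-1.0000) → pose (2.6889, -2.4839, -3.1486)
step 3: θ'=-2.0236 (R=1.3333) → pose (1.4806, -3.2339, -2.0236)
step 4: θ'=-3.5236 (R=2.3333) → pose (4.4486, -2.0895, -3.5236)
step 5: θ'=-5.0236 (R=0.5000) → pose (4.7382, -2.7066, -5.0236)
step 6: θ'=-6.5236 (R=1.3333) → pose (3.1514, -3.5933, -6.5236)

(3.1514, -3.5933, -6.5236)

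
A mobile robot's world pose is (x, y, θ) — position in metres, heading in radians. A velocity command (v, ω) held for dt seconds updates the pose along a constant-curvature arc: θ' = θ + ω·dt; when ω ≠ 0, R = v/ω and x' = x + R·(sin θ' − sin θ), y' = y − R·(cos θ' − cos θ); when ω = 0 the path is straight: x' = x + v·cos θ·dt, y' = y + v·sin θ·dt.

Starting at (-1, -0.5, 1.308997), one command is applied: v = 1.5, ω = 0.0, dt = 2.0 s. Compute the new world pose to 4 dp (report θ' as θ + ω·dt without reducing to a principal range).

θ' = 1.3090 + 0.0·2.0 = 1.3090
ω = 0 → straight: x' = -1 + 1.5·cos(1.3090)·2.0 = -0.2235
y' = -0.5 + 1.5·sin(1.3090)·2.0 = 2.3978

(-0.2235, 2.3978, 1.3090)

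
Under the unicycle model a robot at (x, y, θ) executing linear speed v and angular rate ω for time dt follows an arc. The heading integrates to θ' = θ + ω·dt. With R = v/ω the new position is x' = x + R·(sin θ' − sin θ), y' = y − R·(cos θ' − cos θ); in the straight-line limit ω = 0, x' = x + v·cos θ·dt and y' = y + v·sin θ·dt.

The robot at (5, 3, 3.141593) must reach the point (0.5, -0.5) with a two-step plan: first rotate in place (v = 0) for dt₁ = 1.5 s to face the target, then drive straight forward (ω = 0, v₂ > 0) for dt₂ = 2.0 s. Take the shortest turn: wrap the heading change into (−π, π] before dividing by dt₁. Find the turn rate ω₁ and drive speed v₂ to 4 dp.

heading to target = atan2(-0.5−3, 0.5−5) = -2.4805
Δθ = wrap(-2.4805 − 3.1416) = 0.6610; ω₁ = Δθ/dt₁ = 0.4407
distance = √((0.5−5)² + (-0.5−3)²) = 5.7009; v₂ = distance/dt₂ = 2.8504

ω₁ = 0.4407, v₂ = 2.8504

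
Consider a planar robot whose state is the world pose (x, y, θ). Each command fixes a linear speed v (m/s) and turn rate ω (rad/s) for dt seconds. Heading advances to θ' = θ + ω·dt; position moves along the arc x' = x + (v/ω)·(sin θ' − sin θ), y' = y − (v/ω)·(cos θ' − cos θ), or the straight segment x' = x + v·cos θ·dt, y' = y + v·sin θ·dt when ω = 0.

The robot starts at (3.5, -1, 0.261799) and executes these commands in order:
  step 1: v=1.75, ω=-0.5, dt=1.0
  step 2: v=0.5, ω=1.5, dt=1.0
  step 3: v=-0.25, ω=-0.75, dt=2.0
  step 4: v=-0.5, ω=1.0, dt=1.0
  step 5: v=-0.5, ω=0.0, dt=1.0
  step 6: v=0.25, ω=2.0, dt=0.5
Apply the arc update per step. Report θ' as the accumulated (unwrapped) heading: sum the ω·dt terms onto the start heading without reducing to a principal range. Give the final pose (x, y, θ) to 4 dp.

step 1: θ'=-0.2382 (R=-3.5000) → pose (5.2317, -0.9796, -0.2382)
step 2: θ'=1.2618 (R=0.3333) → pose (5.6279, -0.7570, 1.2618)
step 3: θ'=-0.2382 (R=0.3333) → pose (5.2317, -0.9796, -0.2382)
step 4: θ'=0.7618 (R=-0.5000) → pose (4.7686, -1.1037, 0.7618)
step 5: θ'=0.7618 (straight) → pose (4.4068, -1.4488, 0.7618)
step 6: θ'=1.7618 (R=0.1250) → pose (4.4433, -1.3346, 1.7618)

(4.4433, -1.3346, 1.7618)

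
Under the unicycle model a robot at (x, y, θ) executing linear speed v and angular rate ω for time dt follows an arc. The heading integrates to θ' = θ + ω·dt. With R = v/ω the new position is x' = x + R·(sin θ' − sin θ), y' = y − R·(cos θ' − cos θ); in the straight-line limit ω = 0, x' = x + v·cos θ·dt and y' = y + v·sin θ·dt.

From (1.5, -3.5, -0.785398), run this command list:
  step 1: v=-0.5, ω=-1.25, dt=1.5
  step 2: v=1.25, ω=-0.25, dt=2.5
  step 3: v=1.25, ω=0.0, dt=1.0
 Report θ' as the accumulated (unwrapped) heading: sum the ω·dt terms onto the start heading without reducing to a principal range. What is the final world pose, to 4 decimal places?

step 1: θ'=-2.6604 (R=0.4000) → pose (1.5977, -2.8626, -2.6604)
step 2: θ'=-3.2854 (R=-5.0000) → pose (-1.4330, -3.3788, -3.2854)
step 3: θ'=-3.2854 (straight) → pose (-2.6701, -3.1996, -3.2854)

(-2.6701, -3.1996, -3.2854)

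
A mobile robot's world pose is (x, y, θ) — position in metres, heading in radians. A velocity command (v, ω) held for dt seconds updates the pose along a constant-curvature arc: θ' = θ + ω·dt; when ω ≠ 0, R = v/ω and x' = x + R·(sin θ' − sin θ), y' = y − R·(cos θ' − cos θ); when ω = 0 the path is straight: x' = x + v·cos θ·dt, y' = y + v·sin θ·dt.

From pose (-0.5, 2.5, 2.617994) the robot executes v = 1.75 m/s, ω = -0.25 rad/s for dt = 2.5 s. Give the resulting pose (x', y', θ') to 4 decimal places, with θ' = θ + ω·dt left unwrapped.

θ' = 2.6180 + -0.25·2.5 = 1.9930
R = v/ω = 1.75/-0.25 = -7.0000
x' = -0.5 + -7.0000·(sin 1.9930 − sin 2.6180) = -3.3853
y' = 2.5 − -7.0000·(cos 1.9930 − cos 2.6180) = 5.6938

(-3.3853, 5.6938, 1.9930)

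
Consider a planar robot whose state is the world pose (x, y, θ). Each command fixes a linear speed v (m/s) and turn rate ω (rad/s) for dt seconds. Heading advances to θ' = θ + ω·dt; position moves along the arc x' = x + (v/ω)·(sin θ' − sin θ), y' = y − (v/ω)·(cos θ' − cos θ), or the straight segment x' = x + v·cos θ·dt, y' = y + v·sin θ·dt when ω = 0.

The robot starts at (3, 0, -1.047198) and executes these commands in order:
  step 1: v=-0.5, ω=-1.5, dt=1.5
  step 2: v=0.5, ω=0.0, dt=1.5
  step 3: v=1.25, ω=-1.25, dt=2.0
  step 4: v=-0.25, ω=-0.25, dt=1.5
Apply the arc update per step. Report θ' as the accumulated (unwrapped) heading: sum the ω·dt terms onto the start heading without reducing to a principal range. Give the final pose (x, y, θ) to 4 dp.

(1.9310, 2.3747, -6.1722)

step 1: θ'=-3.2972 (R=0.3333) → pose (3.3403, 0.4960, -3.2972)
step 2: θ'=-3.2972 (straight) → pose (2.5994, 0.6122, -3.2972)
step 3: θ'=-5.7972 (R=-1.0000) → pose (2.2873, 2.4843, -5.7972)
step 4: θ'=-6.1722 (R=1.0000) → pose (1.9310, 2.3747, -6.1722)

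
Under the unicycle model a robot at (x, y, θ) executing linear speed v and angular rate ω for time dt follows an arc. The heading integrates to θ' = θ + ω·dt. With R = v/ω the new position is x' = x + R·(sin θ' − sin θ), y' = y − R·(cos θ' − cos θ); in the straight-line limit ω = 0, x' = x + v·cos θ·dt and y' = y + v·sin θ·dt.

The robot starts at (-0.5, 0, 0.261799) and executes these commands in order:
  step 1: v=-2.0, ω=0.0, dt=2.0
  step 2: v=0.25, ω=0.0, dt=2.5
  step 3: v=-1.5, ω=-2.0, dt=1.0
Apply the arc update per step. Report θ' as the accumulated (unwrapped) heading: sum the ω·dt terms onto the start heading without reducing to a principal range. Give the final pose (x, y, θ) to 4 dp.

(-4.6936, -0.0241, -1.7382)

step 1: θ'=0.2618 (straight) → pose (-4.3637, -1.0353, 0.2618)
step 2: θ'=0.2618 (straight) → pose (-3.7600, -0.8735, 0.2618)
step 3: θ'=-1.7382 (R=0.7500) → pose (-4.6936, -0.0241, -1.7382)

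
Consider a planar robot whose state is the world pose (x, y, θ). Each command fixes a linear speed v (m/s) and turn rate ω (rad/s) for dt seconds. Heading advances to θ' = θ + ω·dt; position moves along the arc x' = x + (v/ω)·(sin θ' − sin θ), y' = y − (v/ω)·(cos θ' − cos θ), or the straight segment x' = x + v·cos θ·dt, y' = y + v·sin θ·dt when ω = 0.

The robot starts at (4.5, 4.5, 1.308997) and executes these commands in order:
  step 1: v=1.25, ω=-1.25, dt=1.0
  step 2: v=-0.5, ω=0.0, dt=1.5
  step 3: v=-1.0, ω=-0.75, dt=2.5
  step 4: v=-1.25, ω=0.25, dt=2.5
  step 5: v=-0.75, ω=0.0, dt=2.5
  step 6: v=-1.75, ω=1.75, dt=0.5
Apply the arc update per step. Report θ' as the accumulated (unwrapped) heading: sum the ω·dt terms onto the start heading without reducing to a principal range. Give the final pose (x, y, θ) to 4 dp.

step 1: θ'=0.0590 (R=-1.0000) → pose (5.4070, 5.2394, 0.0590)
step 2: θ'=0.0590 (straight) → pose (4.6583, 5.1952, 0.0590)
step 3: θ'=-1.8160 (R=1.3333) → pose (3.2862, 6.8499, -1.8160)
step 4: θ'=-1.1910 (R=-5.0000) → pose (3.0795, 9.9173, -1.1910)
step 5: θ'=-1.1910 (straight) → pose (2.3844, 11.6587, -1.1910)
step 6: θ'=-0.3160 (R=-1.0000) → pose (1.7664, 12.2385, -0.3160)

(1.7664, 12.2385, -0.3160)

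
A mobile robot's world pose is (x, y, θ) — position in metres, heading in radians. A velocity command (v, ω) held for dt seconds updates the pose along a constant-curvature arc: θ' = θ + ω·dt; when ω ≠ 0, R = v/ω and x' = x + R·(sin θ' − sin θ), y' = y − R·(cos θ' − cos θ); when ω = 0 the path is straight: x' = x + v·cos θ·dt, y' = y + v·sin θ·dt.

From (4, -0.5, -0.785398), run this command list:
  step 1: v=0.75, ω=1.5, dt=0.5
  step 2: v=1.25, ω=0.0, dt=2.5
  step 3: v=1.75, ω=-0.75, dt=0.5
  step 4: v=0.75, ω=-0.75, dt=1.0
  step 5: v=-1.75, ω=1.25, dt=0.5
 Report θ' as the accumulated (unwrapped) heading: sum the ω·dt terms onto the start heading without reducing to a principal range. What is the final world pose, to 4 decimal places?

step 1: θ'=-0.0354 (R=0.5000) → pose (4.3359, -0.6461, -0.0354)
step 2: θ'=-0.0354 (straight) → pose (7.4589, -0.7567, -0.0354)
step 3: θ'=-0.4104 (R=-2.3333) → pose (8.3073, -0.9490, -0.4104)
step 4: θ'=-1.1604 (R=-1.0000) → pose (8.8253, -1.4670, -1.1604)
step 5: θ'=-0.5354 (R=-1.4000) → pose (8.2558, -0.8215, -0.5354)

(8.2558, -0.8215, -0.5354)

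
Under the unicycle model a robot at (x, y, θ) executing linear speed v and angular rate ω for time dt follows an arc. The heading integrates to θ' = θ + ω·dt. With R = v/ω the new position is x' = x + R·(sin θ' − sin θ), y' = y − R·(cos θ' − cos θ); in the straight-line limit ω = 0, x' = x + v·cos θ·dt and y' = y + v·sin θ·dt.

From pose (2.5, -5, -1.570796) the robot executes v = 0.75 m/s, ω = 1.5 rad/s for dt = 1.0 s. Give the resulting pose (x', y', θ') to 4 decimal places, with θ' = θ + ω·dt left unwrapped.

θ' = -1.5708 + 1.5·1.0 = -0.0708
R = v/ω = 0.75/1.5 = 0.5000
x' = 2.5 + 0.5000·(sin -0.0708 − sin -1.5708) = 2.9646
y' = -5 − 0.5000·(cos -0.0708 − cos -1.5708) = -5.4987

(2.9646, -5.4987, -0.0708)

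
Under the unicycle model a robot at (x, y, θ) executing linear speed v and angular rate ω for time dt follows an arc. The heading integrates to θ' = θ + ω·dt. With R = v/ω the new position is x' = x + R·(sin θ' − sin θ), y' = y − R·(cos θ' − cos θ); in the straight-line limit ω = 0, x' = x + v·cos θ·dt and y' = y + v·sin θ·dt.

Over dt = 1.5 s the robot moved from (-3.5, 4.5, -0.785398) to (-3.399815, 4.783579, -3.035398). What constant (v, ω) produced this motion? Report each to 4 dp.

Δθ = -3.035398 − -0.785398 = -2.250000
ω = Δθ/dt = -2.250000/1.5 = -1.5000
R = −Δy/(cos θ' − cos θ) = 0.1667
v = R·ω = 0.1667·-1.5000 = -0.2500

v = -0.2500, ω = -1.5000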